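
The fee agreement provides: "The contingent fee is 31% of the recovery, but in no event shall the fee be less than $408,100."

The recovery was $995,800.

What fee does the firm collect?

$408,100.00

31% of $995,800 = $308,698.00
That is below the $408,100 minimum, so the minimum applies.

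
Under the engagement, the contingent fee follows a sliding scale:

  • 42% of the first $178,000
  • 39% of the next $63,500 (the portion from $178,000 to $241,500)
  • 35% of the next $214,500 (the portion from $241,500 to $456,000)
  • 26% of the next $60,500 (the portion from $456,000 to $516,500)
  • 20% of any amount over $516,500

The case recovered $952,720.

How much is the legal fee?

$277,574.00

First $178,000 at 42% = $74,760.00
Next $63,500 at 39% = $24,765.00
Next $214,500 at 35% = $75,075.00
Next $60,500 at 26% = $15,730.00
Remaining $436,220 at 20% = $87,244.00
Fee: $74,760.00 + $24,765.00 + $75,075.00 + $15,730.00 + $87,244.00 = $277,574.00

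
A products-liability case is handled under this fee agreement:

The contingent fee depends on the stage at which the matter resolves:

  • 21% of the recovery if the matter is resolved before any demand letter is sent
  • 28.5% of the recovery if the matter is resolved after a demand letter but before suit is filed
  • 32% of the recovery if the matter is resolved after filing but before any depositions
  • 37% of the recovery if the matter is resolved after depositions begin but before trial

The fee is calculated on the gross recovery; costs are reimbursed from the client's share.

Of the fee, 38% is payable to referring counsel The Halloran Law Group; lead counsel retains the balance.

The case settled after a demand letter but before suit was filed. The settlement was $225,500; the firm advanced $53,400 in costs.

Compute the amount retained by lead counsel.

$39,845.85

Fee base is the gross recovery, $225,500; costs are reimbursed separately.
The matter settled after a demand letter but before suit was filed, so the 28.5% rate applies.
$225,500 × 28.5% = $64,267.50
Referral share: 38% of $64,267.50 = $24,421.65; lead counsel retains $64,267.50 − $24,421.65 = $39,845.85.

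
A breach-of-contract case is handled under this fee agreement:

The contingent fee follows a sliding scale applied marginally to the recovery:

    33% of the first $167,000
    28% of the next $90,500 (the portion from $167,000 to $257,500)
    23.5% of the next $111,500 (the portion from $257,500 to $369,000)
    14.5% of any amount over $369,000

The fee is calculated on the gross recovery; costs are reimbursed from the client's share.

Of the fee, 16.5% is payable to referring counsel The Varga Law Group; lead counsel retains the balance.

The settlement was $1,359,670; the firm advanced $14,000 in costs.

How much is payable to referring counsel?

Fee base is the gross recovery, $1,359,670; costs are reimbursed separately.
First $167,000 at 33% = $55,110.00
Next $90,500 at 28% = $25,340.00
Next $111,500 at 23.5% = $26,202.50
Remaining $990,670 at 14.5% = $143,647.15
Fee: $55,110.00 + $25,340.00 + $26,202.50 + $143,647.15 = $250,299.65
Referral share: 16.5% of $250,299.65 = $41,299.44; lead counsel retains $250,299.65 − $41,299.44 = $209,000.21.

$41,299.44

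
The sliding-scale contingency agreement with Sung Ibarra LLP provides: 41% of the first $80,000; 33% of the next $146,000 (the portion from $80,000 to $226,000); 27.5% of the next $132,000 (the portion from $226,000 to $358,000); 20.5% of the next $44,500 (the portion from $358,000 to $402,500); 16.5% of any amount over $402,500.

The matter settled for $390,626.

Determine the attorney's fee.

$123,968.33

First $80,000 at 41% = $32,800.00
Next $146,000 at 33% = $48,180.00
Next $132,000 at 27.5% = $36,300.00
Remaining $32,626 at 20.5% = $6,688.33
Fee: $32,800.00 + $48,180.00 + $36,300.00 + $6,688.33 = $123,968.33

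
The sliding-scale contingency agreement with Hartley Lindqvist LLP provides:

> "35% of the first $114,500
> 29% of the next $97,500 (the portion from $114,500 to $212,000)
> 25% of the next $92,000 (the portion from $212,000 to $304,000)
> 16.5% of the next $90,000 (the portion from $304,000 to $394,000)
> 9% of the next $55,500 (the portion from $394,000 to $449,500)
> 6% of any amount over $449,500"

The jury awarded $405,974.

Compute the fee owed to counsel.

First $114,500 at 35% = $40,075.00
Next $97,500 at 29% = $28,275.00
Next $92,000 at 25% = $23,000.00
Next $90,000 at 16.5% = $14,850.00
Remaining $11,974 at 9% = $1,077.66
Fee: $40,075.00 + $28,275.00 + $23,000.00 + $14,850.00 + $1,077.66 = $107,277.66

$107,277.66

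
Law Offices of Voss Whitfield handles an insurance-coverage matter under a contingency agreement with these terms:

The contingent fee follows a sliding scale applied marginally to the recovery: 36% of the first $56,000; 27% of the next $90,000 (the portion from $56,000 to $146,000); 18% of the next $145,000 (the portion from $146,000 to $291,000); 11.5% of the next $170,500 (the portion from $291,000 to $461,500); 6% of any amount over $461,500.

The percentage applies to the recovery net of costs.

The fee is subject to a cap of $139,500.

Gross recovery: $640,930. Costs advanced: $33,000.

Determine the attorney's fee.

$98,953.30

Fee base (net of costs): $640,930 − $33,000 = $607,930
First $56,000 at 36% = $20,160.00
Next $90,000 at 27% = $24,300.00
Next $145,000 at 18% = $26,100.00
Next $170,500 at 11.5% = $19,607.50
Remaining $146,430 at 6% = $8,785.80
Fee: $20,160.00 + $24,300.00 + $26,100.00 + $19,607.50 + $8,785.80 = $98,953.30
$98,953.30 is under the $139,500 cap.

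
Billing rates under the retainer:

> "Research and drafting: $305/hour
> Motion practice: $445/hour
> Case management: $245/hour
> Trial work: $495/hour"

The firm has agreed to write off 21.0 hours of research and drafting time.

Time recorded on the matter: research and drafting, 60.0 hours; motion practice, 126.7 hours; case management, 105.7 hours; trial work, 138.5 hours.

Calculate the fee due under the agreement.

Research and drafting: 60.0 × $305 = $18,300.00
Motion practice: 126.7 × $445 = $56,381.50
Case management: 105.7 × $245 = $25,896.50
Trial work: 138.5 × $495 = $68,557.50
Subtotal: $169,135.50
Write-off: 21.0 × $305 = $6,405.00
Total: $169,135.50 − $6,405.00 = $162,730.50

$162,730.50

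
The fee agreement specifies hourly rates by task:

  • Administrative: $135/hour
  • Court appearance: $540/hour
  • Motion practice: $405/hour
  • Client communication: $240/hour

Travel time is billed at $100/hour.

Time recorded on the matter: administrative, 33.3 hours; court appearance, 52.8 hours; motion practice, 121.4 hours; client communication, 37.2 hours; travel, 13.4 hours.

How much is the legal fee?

$92,442.50

Administrative: 33.3 × $135 = $4,495.50
Court appearance: 52.8 × $540 = $28,512.00
Motion practice: 121.4 × $405 = $49,167.00
Client communication: 37.2 × $240 = $8,928.00
Subtotal: $4,495.50 + $28,512.00 + $49,167.00 + $8,928.00 = $91,102.50
Travel: 13.4 × $100 = $1,340.00
Total: $91,102.50 + $1,340.00 = $92,442.50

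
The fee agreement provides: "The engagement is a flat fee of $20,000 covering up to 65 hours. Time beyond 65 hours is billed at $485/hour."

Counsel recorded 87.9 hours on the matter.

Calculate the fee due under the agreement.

Flat fee: $20,000.00
Excess hours: 87.9 − 65 = 22.9
Overrun: 22.9 × $485 = $11,106.50
Total: $20,000.00 + $11,106.50 = $31,106.50

$31,106.50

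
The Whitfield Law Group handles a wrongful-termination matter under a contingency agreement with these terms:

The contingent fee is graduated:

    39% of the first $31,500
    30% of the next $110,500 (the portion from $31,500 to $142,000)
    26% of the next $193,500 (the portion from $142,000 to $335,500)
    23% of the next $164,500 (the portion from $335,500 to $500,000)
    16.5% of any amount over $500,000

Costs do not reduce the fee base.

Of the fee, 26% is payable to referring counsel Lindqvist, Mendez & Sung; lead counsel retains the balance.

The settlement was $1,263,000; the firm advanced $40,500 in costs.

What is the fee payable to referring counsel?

$67,463.50

Fee base is the gross recovery, $1,263,000; costs are reimbursed separately.
First $31,500 at 39% = $12,285.00
Next $110,500 at 30% = $33,150.00
Next $193,500 at 26% = $50,310.00
Next $164,500 at 23% = $37,835.00
Remaining $763,000 at 16.5% = $125,895.00
Fee: $12,285.00 + $33,150.00 + $50,310.00 + $37,835.00 + $125,895.00 = $259,475.00
Referral share: 26% of $259,475.00 = $67,463.50; lead counsel retains $259,475.00 − $67,463.50 = $192,011.50.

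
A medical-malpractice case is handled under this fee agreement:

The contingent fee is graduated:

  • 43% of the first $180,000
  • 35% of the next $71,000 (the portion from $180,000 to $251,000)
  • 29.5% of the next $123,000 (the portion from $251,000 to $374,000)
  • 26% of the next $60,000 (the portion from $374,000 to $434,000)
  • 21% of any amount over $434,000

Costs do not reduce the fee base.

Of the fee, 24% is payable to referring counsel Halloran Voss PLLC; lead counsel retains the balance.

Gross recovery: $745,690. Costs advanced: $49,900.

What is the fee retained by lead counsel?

Fee base is the gross recovery, $745,690; costs are reimbursed separately.
First $180,000 at 43% = $77,400.00
Next $71,000 at 35% = $24,850.00
Next $123,000 at 29.5% = $36,285.00
Next $60,000 at 26% = $15,600.00
Remaining $311,690 at 21% = $65,454.90
Fee: $77,400.00 + $24,850.00 + $36,285.00 + $15,600.00 + $65,454.90 = $219,589.90
Referral share: 24% of $219,589.90 = $52,701.58; lead counsel retains $219,589.90 − $52,701.58 = $166,888.32.

$166,888.32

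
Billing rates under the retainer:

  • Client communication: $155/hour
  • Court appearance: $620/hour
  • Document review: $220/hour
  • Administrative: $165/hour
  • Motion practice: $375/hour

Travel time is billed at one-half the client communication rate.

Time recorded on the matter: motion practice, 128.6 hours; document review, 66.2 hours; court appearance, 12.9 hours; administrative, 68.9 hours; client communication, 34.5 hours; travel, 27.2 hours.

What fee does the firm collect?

Client communication: 34.5 × $155 = $5,347.50
Court appearance: 12.9 × $620 = $7,998.00
Document review: 66.2 × $220 = $14,564.00
Administrative: 68.9 × $165 = $11,368.50
Motion practice: 128.6 × $375 = $48,225.00
Subtotal: $5,347.50 + $7,998.00 + $14,564.00 + $11,368.50 + $48,225.00 = $87,503.00
Travel: 27.2 × ($155 ÷ 2) = 27.2 × $77.50 = $2,108.00
Total: $87,503.00 + $2,108.00 = $89,611.00

$89,611.00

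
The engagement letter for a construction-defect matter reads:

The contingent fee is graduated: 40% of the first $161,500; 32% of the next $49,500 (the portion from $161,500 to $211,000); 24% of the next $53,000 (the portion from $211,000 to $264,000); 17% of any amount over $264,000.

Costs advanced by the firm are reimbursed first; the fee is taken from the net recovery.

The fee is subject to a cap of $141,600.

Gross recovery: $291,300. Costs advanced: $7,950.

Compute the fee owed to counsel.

$96,449.50

Fee base (net of costs): $291,300 − $7,950 = $283,350
First $161,500 at 40% = $64,600.00
Next $49,500 at 32% = $15,840.00
Next $53,000 at 24% = $12,720.00
Remaining $19,350 at 17% = $3,289.50
Fee: $64,600.00 + $15,840.00 + $12,720.00 + $3,289.50 = $96,449.50
$96,449.50 is under the $141,600 cap.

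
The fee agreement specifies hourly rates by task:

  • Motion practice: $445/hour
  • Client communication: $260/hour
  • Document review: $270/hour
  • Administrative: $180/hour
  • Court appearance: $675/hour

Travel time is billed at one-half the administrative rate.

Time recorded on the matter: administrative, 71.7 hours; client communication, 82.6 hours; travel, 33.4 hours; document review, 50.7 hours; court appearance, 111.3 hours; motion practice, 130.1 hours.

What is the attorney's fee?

Motion practice: 130.1 × $445 = $57,894.50
Client communication: 82.6 × $260 = $21,476.00
Document review: 50.7 × $270 = $13,689.00
Administrative: 71.7 × $180 = $12,906.00
Court appearance: 111.3 × $675 = $75,127.50
Subtotal: $57,894.50 + $21,476.00 + $13,689.00 + $12,906.00 + $75,127.50 = $181,093.00
Travel: 33.4 × ($180 ÷ 2) = 33.4 × $90.00 = $3,006.00
Total: $181,093.00 + $3,006.00 = $184,099.00

$184,099.00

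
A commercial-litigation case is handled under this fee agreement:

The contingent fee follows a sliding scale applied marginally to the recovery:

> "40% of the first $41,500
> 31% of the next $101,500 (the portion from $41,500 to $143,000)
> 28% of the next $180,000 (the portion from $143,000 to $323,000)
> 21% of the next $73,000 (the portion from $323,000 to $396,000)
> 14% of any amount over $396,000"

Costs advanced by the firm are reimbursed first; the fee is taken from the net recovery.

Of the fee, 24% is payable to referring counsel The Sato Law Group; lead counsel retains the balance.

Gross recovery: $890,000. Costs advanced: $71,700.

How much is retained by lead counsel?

$131,416.92

Fee base (net of costs): $890,000 − $71,700 = $818,300
First $41,500 at 40% = $16,600.00
Next $101,500 at 31% = $31,465.00
Next $180,000 at 28% = $50,400.00
Next $73,000 at 21% = $15,330.00
Remaining $422,300 at 14% = $59,122.00
Fee: $16,600.00 + $31,465.00 + $50,400.00 + $15,330.00 + $59,122.00 = $172,917.00
Referral share: 24% of $172,917.00 = $41,500.08; lead counsel retains $172,917.00 − $41,500.08 = $131,416.92.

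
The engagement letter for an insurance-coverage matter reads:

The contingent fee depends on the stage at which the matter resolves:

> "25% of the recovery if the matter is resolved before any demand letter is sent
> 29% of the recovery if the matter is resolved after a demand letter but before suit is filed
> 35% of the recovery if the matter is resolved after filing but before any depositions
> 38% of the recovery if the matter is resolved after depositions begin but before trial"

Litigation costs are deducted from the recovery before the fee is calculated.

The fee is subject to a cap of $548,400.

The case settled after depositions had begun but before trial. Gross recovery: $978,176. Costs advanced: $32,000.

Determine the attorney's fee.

$359,546.88

Fee base (net of costs): $978,176 − $32,000 = $946,176
The matter settled after depositions had begun but before trial, so the 38% rate applies.
$946,176 × 38% = $359,546.88
$359,546.88 is under the $548,400 cap.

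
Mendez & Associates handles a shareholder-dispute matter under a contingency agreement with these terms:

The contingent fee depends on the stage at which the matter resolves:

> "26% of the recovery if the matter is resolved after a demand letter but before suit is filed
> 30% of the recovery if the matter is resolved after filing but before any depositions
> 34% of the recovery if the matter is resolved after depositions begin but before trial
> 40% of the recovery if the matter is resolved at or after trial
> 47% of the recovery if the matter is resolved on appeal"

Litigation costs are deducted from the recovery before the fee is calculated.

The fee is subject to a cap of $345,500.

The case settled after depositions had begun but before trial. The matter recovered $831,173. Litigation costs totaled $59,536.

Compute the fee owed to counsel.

Fee base (net of costs): $831,173 − $59,536 = $771,637
The matter settled after depositions had begun but before trial, so the 34% rate applies.
$771,637 × 34% = $262,356.58
$262,356.58 is under the $345,500 cap.

$262,356.58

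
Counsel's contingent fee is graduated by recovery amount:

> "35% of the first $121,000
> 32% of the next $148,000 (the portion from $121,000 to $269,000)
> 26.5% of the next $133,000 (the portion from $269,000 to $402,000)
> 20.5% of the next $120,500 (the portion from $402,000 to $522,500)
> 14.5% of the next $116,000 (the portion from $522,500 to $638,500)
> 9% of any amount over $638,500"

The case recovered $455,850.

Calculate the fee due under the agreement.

$135,994.25

First $121,000 at 35% = $42,350.00
Next $148,000 at 32% = $47,360.00
Next $133,000 at 26.5% = $35,245.00
Remaining $53,850 at 20.5% = $11,039.25
Fee: $42,350.00 + $47,360.00 + $35,245.00 + $11,039.25 = $135,994.25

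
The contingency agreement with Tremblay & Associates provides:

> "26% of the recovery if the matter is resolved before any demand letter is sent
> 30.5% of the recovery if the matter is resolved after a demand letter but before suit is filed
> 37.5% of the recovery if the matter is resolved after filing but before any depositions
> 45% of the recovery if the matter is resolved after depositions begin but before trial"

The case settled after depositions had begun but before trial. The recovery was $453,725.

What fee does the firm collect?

$204,176.25

The matter settled after depositions had begun but before trial, so the 45% rate applies.
$453,725 × 45% = $204,176.25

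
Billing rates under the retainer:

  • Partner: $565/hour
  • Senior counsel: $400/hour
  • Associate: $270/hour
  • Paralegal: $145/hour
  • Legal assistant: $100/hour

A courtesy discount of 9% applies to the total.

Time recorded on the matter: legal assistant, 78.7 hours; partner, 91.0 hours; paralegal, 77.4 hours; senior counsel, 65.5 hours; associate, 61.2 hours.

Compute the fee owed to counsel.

$103,041.12

Partner: 91.0 × $565 = $51,415.00
Senior counsel: 65.5 × $400 = $26,200.00
Associate: 61.2 × $270 = $16,524.00
Paralegal: 77.4 × $145 = $11,223.00
Legal assistant: 78.7 × $100 = $7,870.00
Subtotal: $113,232.00
Less 9% discount: −$10,190.88
Total: $113,232.00 − $10,190.88 = $103,041.12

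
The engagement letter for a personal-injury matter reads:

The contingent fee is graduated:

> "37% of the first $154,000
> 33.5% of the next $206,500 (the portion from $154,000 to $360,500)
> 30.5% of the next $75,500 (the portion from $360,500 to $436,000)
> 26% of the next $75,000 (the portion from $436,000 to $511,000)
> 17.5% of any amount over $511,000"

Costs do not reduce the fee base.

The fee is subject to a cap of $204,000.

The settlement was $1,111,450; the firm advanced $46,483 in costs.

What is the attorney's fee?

Fee base is the gross recovery, $1,111,450; costs are reimbursed separately.
First $154,000 at 37% = $56,980.00
Next $206,500 at 33.5% = $69,177.50
Next $75,500 at 30.5% = $23,027.50
Next $75,000 at 26% = $19,500.00
Remaining $600,450 at 17.5% = $105,078.75
Fee: $56,980.00 + $69,177.50 + $23,027.50 + $19,500.00 + $105,078.75 = $273,763.75
$273,763.75 exceeds the $204,000 cap, so the fee is capped at $204,000.00.

$204,000.00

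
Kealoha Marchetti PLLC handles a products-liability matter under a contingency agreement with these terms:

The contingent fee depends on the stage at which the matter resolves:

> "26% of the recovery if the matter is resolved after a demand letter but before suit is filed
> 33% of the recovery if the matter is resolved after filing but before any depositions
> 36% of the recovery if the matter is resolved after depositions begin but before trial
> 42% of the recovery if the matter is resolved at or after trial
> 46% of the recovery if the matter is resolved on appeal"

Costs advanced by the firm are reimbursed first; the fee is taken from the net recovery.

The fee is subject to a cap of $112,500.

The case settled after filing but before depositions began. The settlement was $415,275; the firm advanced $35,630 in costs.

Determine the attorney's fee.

Fee base (net of costs): $415,275 − $35,630 = $379,645
The matter settled after filing but before depositions began, so the 33% rate applies.
$379,645 × 33% = $125,282.85
$125,282.85 exceeds the $112,500 cap, so the fee is capped at $112,500.00.

$112,500.00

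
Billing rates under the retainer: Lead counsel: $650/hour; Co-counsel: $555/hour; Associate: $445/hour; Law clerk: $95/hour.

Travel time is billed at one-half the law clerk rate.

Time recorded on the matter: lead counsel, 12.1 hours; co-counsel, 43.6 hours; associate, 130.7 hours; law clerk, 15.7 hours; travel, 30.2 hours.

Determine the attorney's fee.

Lead counsel: 12.1 × $650 = $7,865.00
Co-counsel: 43.6 × $555 = $24,198.00
Associate: 130.7 × $445 = $58,161.50
Law clerk: 15.7 × $95 = $1,491.50
Subtotal: $7,865.00 + $24,198.00 + $58,161.50 + $1,491.50 = $91,716.00
Travel: 30.2 × ($95 ÷ 2) = 30.2 × $47.50 = $1,434.50
Total: $91,716.00 + $1,434.50 = $93,150.50

$93,150.50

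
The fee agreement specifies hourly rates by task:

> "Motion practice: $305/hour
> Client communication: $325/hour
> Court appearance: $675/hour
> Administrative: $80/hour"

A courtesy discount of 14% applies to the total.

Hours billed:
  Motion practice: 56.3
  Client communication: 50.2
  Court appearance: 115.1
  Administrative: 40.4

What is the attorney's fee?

$98,393.46

Motion practice: 56.3 × $305 = $17,171.50
Client communication: 50.2 × $325 = $16,315.00
Court appearance: 115.1 × $675 = $77,692.50
Administrative: 40.4 × $80 = $3,232.00
Subtotal: $114,411.00
Less 14% discount: −$16,017.54
Total: $114,411.00 − $16,017.54 = $98,393.46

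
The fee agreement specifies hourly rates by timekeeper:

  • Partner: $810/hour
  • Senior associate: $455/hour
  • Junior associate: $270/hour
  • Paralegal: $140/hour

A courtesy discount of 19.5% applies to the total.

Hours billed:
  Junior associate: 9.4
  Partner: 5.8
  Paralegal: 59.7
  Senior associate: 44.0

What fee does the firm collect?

Partner: 5.8 × $810 = $4,698.00
Senior associate: 44.0 × $455 = $20,020.00
Junior associate: 9.4 × $270 = $2,538.00
Paralegal: 59.7 × $140 = $8,358.00
Subtotal: $35,614.00
Less 19.5% discount: −$6,944.73
Total: $35,614.00 − $6,944.73 = $28,669.27

$28,669.27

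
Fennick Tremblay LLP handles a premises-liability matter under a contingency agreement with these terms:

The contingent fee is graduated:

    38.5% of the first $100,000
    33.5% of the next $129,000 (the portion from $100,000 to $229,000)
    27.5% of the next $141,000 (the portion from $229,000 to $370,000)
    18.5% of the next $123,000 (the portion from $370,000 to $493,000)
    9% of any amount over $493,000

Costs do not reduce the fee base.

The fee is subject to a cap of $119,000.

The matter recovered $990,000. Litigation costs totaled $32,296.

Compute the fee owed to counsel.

Fee base is the gross recovery, $990,000; costs are reimbursed separately.
First $100,000 at 38.5% = $38,500.00
Next $129,000 at 33.5% = $43,215.00
Next $141,000 at 27.5% = $38,775.00
Next $123,000 at 18.5% = $22,755.00
Remaining $497,000 at 9% = $44,730.00
Fee: $38,500.00 + $43,215.00 + $38,775.00 + $22,755.00 + $44,730.00 = $187,975.00
$187,975.00 exceeds the $119,000 cap, so the fee is capped at $119,000.00.

$119,000.00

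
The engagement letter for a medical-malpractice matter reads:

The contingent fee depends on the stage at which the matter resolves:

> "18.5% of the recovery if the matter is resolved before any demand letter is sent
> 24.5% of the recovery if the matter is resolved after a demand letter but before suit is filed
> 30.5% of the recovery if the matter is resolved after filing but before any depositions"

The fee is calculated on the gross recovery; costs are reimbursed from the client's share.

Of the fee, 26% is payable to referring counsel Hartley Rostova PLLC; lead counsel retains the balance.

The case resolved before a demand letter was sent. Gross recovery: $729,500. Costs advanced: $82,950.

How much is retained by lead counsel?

$99,868.55

Fee base is the gross recovery, $729,500; costs are reimbursed separately.
The matter resolved before a demand letter was sent, so the 18.5% rate applies.
$729,500 × 18.5% = $134,957.50
Referral share: 26% of $134,957.50 = $35,088.95; lead counsel retains $134,957.50 − $35,088.95 = $99,868.55.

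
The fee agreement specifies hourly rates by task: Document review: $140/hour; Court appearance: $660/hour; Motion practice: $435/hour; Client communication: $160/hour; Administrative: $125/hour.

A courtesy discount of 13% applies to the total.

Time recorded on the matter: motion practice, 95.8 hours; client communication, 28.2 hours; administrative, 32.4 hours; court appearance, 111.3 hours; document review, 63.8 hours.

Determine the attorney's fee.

$115,383.75

Document review: 63.8 × $140 = $8,932.00
Court appearance: 111.3 × $660 = $73,458.00
Motion practice: 95.8 × $435 = $41,673.00
Client communication: 28.2 × $160 = $4,512.00
Administrative: 32.4 × $125 = $4,050.00
Subtotal: $132,625.00
Less 13% discount: −$17,241.25
Total: $132,625.00 − $17,241.25 = $115,383.75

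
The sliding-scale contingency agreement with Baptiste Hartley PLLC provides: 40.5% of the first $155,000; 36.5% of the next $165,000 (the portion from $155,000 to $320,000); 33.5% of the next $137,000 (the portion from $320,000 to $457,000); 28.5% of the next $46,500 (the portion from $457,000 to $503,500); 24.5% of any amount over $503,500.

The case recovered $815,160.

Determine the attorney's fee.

$258,504.20

First $155,000 at 40.5% = $62,775.00
Next $165,000 at 36.5% = $60,225.00
Next $137,000 at 33.5% = $45,895.00
Next $46,500 at 28.5% = $13,252.50
Remaining $311,660 at 24.5% = $76,356.70
Fee: $62,775.00 + $60,225.00 + $45,895.00 + $13,252.50 + $76,356.70 = $258,504.20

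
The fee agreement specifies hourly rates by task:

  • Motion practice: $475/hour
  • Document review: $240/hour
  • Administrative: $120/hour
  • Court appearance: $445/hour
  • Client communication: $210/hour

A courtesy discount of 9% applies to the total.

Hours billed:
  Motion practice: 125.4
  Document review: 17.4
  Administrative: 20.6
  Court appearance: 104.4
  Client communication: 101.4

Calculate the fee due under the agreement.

Motion practice: 125.4 × $475 = $59,565.00
Document review: 17.4 × $240 = $4,176.00
Administrative: 20.6 × $120 = $2,472.00
Court appearance: 104.4 × $445 = $46,458.00
Client communication: 101.4 × $210 = $21,294.00
Subtotal: $133,965.00
Less 9% discount: −$12,056.85
Total: $133,965.00 − $12,056.85 = $121,908.15

$121,908.15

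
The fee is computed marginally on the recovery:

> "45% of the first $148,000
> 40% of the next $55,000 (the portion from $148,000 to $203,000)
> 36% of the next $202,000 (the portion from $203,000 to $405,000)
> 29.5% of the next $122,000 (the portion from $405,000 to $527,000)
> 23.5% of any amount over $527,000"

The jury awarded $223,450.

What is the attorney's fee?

First $148,000 at 45% = $66,600.00
Next $55,000 at 40% = $22,000.00
Remaining $20,450 at 36% = $7,362.00
Fee: $66,600.00 + $22,000.00 + $7,362.00 = $95,962.00

$95,962.00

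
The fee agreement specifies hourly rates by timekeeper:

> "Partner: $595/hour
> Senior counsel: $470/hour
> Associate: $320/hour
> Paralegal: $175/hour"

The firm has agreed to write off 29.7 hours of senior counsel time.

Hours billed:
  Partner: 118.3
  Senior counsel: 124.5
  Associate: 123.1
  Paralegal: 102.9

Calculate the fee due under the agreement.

$172,344.00

Partner: 118.3 × $595 = $70,388.50
Senior counsel: 124.5 × $470 = $58,515.00
Associate: 123.1 × $320 = $39,392.00
Paralegal: 102.9 × $175 = $18,007.50
Subtotal: $186,303.00
Write-off: 29.7 × $470 = $13,959.00
Total: $186,303.00 − $13,959.00 = $172,344.00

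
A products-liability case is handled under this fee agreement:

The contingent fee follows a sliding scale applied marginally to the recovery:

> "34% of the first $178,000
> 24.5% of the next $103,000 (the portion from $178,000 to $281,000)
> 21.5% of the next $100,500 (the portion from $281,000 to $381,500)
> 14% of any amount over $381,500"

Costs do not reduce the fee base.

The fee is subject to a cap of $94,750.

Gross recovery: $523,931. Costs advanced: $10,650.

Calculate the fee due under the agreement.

$94,750.00

Fee base is the gross recovery, $523,931; costs are reimbursed separately.
First $178,000 at 34% = $60,520.00
Next $103,000 at 24.5% = $25,235.00
Next $100,500 at 21.5% = $21,607.50
Remaining $142,431 at 14% = $19,940.34
Fee: $60,520.00 + $25,235.00 + $21,607.50 + $19,940.34 = $127,302.84
$127,302.84 exceeds the $94,750 cap, so the fee is capped at $94,750.00.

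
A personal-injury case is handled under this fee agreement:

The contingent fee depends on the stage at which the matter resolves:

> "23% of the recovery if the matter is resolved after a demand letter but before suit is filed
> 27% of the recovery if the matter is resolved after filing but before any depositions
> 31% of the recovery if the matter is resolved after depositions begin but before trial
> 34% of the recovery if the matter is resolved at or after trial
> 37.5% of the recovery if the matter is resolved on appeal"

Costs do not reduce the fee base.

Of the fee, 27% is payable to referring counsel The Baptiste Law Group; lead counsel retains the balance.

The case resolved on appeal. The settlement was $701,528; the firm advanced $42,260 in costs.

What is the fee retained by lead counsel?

Fee base is the gross recovery, $701,528; costs are reimbursed separately.
The matter resolved on appeal, so the 37.5% rate applies.
$701,528 × 37.5% = $263,073.00
Referral share: 27% of $263,073.00 = $71,029.71; lead counsel retains $263,073.00 − $71,029.71 = $192,043.29.

$192,043.29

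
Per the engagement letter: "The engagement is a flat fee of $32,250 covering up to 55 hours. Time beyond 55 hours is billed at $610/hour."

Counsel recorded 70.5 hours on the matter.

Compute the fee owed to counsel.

Flat fee: $32,250.00
Excess hours: 70.5 − 55 = 15.5
Overrun: 15.5 × $610 = $9,455.00
Total: $32,250.00 + $9,455.00 = $41,705.00

$41,705.00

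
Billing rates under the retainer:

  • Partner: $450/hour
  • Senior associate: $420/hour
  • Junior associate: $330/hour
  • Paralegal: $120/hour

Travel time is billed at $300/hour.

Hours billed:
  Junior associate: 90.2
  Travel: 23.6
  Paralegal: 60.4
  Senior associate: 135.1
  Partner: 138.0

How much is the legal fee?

Partner: 138.0 × $450 = $62,100.00
Senior associate: 135.1 × $420 = $56,742.00
Junior associate: 90.2 × $330 = $29,766.00
Paralegal: 60.4 × $120 = $7,248.00
Subtotal: $62,100.00 + $56,742.00 + $29,766.00 + $7,248.00 = $155,856.00
Travel: 23.6 × $300 = $7,080.00
Total: $155,856.00 + $7,080.00 = $162,936.00

$162,936.00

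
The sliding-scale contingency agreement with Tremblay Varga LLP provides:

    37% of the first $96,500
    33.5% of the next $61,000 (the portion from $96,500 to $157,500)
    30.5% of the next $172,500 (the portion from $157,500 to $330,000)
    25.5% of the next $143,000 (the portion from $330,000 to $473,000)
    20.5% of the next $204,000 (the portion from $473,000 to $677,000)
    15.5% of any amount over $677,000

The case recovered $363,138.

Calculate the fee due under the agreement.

First $96,500 at 37% = $35,705.00
Next $61,000 at 33.5% = $20,435.00
Next $172,500 at 30.5% = $52,612.50
Remaining $33,138 at 25.5% = $8,450.19
Fee: $35,705.00 + $20,435.00 + $52,612.50 + $8,450.19 = $117,202.69

$117,202.69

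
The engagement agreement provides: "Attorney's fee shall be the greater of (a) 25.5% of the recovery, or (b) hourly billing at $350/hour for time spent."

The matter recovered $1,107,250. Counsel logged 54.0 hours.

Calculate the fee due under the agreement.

$282,348.75

(a) 25.5% of $1,107,250 = $282,348.75
(b) 54.0 × $350 = $18,900.00
The greater is (a): $282,348.75.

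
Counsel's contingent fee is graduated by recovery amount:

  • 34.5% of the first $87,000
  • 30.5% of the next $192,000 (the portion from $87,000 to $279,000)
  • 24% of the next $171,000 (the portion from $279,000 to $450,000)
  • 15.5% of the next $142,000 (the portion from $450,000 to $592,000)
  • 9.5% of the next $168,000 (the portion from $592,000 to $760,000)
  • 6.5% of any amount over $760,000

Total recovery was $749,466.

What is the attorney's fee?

$166,584.27

First $87,000 at 34.5% = $30,015.00
Next $192,000 at 30.5% = $58,560.00
Next $171,000 at 24% = $41,040.00
Next $142,000 at 15.5% = $22,010.00
Remaining $157,466 at 9.5% = $14,959.27
Fee: $30,015.00 + $58,560.00 + $41,040.00 + $22,010.00 + $14,959.27 = $166,584.27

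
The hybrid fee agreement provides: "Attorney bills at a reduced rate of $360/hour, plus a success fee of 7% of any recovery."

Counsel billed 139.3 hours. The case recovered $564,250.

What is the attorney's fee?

Hourly: 139.3 × $360 = $50,148.00
Success fee: 7% of $564,250 = $39,497.50
Total: $50,148.00 + $39,497.50 = $89,645.50

$89,645.50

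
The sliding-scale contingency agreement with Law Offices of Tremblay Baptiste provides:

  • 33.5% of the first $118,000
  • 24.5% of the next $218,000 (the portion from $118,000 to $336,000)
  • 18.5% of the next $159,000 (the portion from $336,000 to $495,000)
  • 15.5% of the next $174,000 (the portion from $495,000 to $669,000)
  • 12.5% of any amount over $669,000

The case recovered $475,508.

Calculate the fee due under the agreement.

First $118,000 at 33.5% = $39,530.00
Next $218,000 at 24.5% = $53,410.00
Remaining $139,508 at 18.5% = $25,808.98
Fee: $39,530.00 + $53,410.00 + $25,808.98 = $118,748.98

$118,748.98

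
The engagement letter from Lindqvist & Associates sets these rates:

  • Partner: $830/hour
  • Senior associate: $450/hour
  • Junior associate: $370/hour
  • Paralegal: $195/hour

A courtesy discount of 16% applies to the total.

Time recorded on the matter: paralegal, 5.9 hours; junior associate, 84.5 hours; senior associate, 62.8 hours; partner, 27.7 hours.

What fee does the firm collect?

Partner: 27.7 × $830 = $22,991.00
Senior associate: 62.8 × $450 = $28,260.00
Junior associate: 84.5 × $370 = $31,265.00
Paralegal: 5.9 × $195 = $1,150.50
Subtotal: $83,666.50
Less 16% discount: −$13,386.64
Total: $83,666.50 − $13,386.64 = $70,279.86

$70,279.86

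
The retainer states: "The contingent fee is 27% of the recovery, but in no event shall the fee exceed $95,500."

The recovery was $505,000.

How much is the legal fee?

27% of $505,000 = $136,350.00
That exceeds the $95,500 cap, so the fee is capped at $95,500.

$95,500.00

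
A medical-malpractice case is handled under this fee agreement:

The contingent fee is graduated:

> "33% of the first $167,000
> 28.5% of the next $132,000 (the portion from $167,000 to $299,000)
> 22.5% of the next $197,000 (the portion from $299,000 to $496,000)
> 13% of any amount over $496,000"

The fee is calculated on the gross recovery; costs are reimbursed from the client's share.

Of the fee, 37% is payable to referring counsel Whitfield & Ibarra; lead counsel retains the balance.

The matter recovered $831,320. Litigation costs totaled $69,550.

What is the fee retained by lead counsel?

$113,807.36

Fee base is the gross recovery, $831,320; costs are reimbursed separately.
First $167,000 at 33% = $55,110.00
Next $132,000 at 28.5% = $37,620.00
Next $197,000 at 22.5% = $44,325.00
Remaining $335,320 at 13% = $43,591.60
Fee: $55,110.00 + $37,620.00 + $44,325.00 + $43,591.60 = $180,646.60
Referral share: 37% of $180,646.60 = $66,839.24; lead counsel retains $180,646.60 − $66,839.24 = $113,807.36.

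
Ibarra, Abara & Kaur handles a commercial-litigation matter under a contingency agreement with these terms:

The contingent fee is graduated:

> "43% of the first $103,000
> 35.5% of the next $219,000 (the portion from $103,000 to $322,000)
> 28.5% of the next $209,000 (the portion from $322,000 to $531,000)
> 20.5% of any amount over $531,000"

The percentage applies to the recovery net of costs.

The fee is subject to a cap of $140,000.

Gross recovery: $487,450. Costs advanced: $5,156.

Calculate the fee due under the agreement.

Fee base (net of costs): $487,450 − $5,156 = $482,294
First $103,000 at 43% = $44,290.00
Next $219,000 at 35.5% = $77,745.00
Remaining $160,294 at 28.5% = $45,683.79
Fee: $44,290.00 + $77,745.00 + $45,683.79 = $167,718.79
$167,718.79 exceeds the $140,000 cap, so the fee is capped at $140,000.00.

$140,000.00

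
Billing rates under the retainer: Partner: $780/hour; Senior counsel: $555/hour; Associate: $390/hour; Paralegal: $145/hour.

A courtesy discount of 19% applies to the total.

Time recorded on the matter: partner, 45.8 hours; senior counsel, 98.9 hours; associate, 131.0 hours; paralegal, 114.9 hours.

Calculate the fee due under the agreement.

$128,274.84

Partner: 45.8 × $780 = $35,724.00
Senior counsel: 98.9 × $555 = $54,889.50
Associate: 131.0 × $390 = $51,090.00
Paralegal: 114.9 × $145 = $16,660.50
Subtotal: $158,364.00
Less 19% discount: −$30,089.16
Total: $158,364.00 − $30,089.16 = $128,274.84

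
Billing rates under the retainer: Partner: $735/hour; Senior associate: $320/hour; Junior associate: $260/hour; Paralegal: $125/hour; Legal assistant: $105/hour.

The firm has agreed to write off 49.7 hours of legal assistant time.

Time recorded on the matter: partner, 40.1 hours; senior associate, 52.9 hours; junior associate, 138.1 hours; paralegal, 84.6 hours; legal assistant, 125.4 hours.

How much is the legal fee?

$100,831.00

Partner: 40.1 × $735 = $29,473.50
Senior associate: 52.9 × $320 = $16,928.00
Junior associate: 138.1 × $260 = $35,906.00
Paralegal: 84.6 × $125 = $10,575.00
Legal assistant: 125.4 × $105 = $13,167.00
Subtotal: $106,049.50
Write-off: 49.7 × $105 = $5,218.50
Total: $106,049.50 − $5,218.50 = $100,831.00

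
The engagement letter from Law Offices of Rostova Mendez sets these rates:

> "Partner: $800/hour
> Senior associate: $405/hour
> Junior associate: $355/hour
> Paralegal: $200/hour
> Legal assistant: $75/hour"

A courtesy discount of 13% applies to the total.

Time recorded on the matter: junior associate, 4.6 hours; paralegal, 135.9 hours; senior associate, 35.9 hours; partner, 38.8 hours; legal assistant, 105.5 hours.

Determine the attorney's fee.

$71,605.35

Partner: 38.8 × $800 = $31,040.00
Senior associate: 35.9 × $405 = $14,539.50
Junior associate: 4.6 × $355 = $1,633.00
Paralegal: 135.9 × $200 = $27,180.00
Legal assistant: 105.5 × $75 = $7,912.50
Subtotal: $82,305.00
Less 13% discount: −$10,699.65
Total: $82,305.00 − $10,699.65 = $71,605.35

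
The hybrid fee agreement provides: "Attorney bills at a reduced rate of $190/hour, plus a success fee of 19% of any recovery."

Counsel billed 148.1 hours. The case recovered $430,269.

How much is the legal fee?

$109,890.11

Hourly: 148.1 × $190 = $28,139.00
Success fee: 19% of $430,269 = $81,751.11
Total: $28,139.00 + $81,751.11 = $109,890.11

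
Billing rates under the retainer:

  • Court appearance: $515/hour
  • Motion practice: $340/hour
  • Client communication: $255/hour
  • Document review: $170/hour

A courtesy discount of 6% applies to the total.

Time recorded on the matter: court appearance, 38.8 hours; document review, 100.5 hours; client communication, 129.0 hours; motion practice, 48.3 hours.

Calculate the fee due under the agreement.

$81,200.96

Court appearance: 38.8 × $515 = $19,982.00
Motion practice: 48.3 × $340 = $16,422.00
Client communication: 129.0 × $255 = $32,895.00
Document review: 100.5 × $170 = $17,085.00
Subtotal: $86,384.00
Less 6% discount: −$5,183.04
Total: $86,384.00 − $5,183.04 = $81,200.96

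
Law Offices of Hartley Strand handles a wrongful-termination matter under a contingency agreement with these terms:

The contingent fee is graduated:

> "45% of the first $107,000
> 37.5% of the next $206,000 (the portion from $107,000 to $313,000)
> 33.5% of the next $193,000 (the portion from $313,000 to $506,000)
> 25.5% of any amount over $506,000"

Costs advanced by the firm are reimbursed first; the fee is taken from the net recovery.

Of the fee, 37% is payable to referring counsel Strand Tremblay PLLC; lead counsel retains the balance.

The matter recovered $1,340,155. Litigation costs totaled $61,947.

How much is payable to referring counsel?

Fee base (net of costs): $1,340,155 − $61,947 = $1,278,208
First $107,000 at 45% = $48,150.00
Next $206,000 at 37.5% = $77,250.00
Next $193,000 at 33.5% = $64,655.00
Remaining $772,208 at 25.5% = $196,913.04
Fee: $48,150.00 + $77,250.00 + $64,655.00 + $196,913.04 = $386,968.04
Referral share: 37% of $386,968.04 = $143,178.17; lead counsel retains $386,968.04 − $143,178.17 = $243,789.87.

$143,178.17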